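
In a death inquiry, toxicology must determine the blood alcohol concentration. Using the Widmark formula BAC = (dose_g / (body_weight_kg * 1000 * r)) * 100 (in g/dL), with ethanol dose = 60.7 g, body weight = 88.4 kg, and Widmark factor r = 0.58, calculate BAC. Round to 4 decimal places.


Applying the Widmark formula:
BAC = (dose_g / (body_wt * 1000 * r)) * 100
Denominator = 88.4 * 1000 * 0.58 = 51272
BAC = (60.7 / 51272) * 100
BAC = 0.1184 g/dL

0.1184


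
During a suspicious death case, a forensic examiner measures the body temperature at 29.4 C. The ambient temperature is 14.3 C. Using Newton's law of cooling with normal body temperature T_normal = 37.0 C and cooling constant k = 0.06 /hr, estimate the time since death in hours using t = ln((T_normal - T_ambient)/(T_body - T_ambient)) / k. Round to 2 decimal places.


Using Newton's law of cooling:
t = ln((T_normal - T_ambient) / (T_body - T_ambient)) / k
T_normal - T_ambient = 22.7
T_body - T_ambient = 15.1
Ratio = 1.503311
ln(ratio) = 0.40767
t = 0.40767 / 0.06 = 6.79 hours

6.79


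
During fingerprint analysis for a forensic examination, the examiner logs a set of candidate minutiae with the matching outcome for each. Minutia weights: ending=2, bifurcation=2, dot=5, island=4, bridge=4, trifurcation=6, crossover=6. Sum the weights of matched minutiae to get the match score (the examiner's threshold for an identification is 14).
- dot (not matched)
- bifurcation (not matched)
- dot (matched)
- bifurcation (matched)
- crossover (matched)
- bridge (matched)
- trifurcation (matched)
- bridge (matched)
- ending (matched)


Weighted minutiae match score:
  dot: not matched, +0
  bifurcation: not matched, +0
  dot: matched, +5 (running total 5)
  bifurcation: matched, +2 (running total 7)
  crossover: matched, +6 (running total 13)
  bridge: matched, +4 (running total 17)
  trifurcation: matched, +6 (running total 23)
  bridge: matched, +4 (running total 27)
  ending: matched, +2 (running total 29)
Total score = 29
Threshold = 14; verdict = identification

29


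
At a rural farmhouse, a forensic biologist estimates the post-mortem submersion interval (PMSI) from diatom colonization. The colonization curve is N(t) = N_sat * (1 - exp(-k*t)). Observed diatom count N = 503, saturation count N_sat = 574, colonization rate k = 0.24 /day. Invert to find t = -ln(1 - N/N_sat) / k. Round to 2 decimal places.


PMSI from diatom colonization curve:
N / N_sat = 503 / 574 = 0.876307
1 - N/N_sat = 0.123693
ln(1 - N/N_sat) = -2.089953
t = -ln(1 - N/N_sat) / k = -(-2.089953) / 0.24 = 8.71 days

8.71


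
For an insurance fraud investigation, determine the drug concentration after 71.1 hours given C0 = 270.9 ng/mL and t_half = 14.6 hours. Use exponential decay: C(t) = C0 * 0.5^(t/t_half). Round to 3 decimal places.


Drug concentration decay:
Number of half-lives = t / t_half = 71.1 / 14.6 = 4.869863
Decay factor = 0.5^4.869863 = 0.03419993
C(t) = 270.9 * 0.03419993 = 9.265 ng/mL

9.265


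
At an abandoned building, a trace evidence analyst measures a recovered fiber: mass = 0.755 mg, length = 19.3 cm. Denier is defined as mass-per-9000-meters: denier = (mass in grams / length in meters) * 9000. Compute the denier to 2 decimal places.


Denier calculation:
Mass in grams = 0.755 mg / 1000 = 0.000755 g
Length in meters = 19.3 cm / 100 = 0.193 m
Linear density = mass / length = 0.000755 / 0.193 = 0.00391192 g/m
Denier = (g/m) * 9000 = 0.00391192 * 9000 = 35.21

35.21


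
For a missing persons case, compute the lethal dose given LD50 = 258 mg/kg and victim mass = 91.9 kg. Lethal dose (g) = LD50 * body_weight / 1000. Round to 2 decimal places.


Lethal dose calculation:
Lethal dose = LD50 * body_weight / 1000
= 258 * 91.9 / 1000
= 23710.2 / 1000
= 23.71 g

23.71


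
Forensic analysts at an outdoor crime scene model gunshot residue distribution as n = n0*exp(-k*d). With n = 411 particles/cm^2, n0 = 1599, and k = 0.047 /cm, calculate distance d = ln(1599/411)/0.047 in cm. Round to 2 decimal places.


GSR distance calculation:
n0/n = 1599 / 411 = 3.890511
ln(n0/n) = 1.358541
d = 1.358541 / 0.047 = 28.91 cm

28.91


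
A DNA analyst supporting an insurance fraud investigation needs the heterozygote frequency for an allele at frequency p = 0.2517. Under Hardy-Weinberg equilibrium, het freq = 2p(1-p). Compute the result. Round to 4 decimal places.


Hardy-Weinberg heterozygote frequency:
q = 1 - p = 1 - 0.2517 = 0.7483
2pq = 2 * 0.2517 * 0.7483 = 0.3767

0.3767


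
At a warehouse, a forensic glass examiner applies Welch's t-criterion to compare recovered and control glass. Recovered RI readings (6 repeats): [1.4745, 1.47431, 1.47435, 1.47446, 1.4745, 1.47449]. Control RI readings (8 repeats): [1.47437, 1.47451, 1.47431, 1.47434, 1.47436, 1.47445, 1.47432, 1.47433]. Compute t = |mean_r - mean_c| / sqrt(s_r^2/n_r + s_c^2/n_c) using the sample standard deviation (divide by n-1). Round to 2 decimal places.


Welch's t-criterion for glass RI comparison:
Recovered mean = sum / n_r = 8.84661 / 6 = 1.474435
Control mean = sum / n_c = 11.79499 / 8 = 1.4743738
Recovered sample variance s_r^2 = 6.99e-09
Control sample variance s_c^2 = 4.94107e-09
Welch SE (unpooled) = sqrt(s_r^2/n_r + s_c^2/n_c) = sqrt(1.165e-09 + 6.17634e-10) = sqrt(1.78263e-09) = 4.22212e-05
|mean_r - mean_c| = 6.125e-05
t = 6.125e-05 / 4.22212e-05 = 1.45

1.45


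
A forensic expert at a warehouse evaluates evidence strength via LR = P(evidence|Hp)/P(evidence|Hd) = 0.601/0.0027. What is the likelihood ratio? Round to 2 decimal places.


Likelihood ratio calculation:
LR = P(E|Hp) / P(E|Hd)
LR = 0.601 / 0.0027
LR = 222.59

222.59


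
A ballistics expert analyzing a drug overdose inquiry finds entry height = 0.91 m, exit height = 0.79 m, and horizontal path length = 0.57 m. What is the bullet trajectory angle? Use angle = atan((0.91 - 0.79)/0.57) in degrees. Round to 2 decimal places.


Bullet trajectory angle:
Height difference = 0.91 - 0.79 = 0.12 m
angle = atan(0.12 / 0.57)
angle = atan(0.210526)
angle = 11.89 degrees

11.89


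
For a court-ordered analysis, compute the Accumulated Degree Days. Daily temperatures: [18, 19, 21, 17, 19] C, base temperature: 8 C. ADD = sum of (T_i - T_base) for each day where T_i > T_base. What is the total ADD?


Computing ADD day by day:
Day 1: max(0, 18 - 8) = 10
Day 2: max(0, 19 - 8) = 11
Day 3: max(0, 21 - 8) = 13
Day 4: max(0, 17 - 8) = 9
Day 5: max(0, 19 - 8) = 11
Total ADD = 54

54


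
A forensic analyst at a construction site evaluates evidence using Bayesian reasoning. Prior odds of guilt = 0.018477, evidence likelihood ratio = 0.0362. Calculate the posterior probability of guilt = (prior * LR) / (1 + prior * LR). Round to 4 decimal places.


Bayesian evidence evaluation:
Posterior odds = prior_odds * LR = 0.018477 * 0.0362 = 0.0006688674
Posterior probability = posterior_odds / (1 + posterior_odds)
= 0.0006688674 / (1 + 0.0006688674)
= 0.0006688674 / 1.0006688674
= 0.0007

0.0007


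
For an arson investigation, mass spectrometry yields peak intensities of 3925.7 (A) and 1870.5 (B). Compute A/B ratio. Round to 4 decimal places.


Spectral peak ratio:
Peak A = 3925.7 counts
Peak B = 1870.5 counts
Ratio = 3925.7 / 1870.5 = 2.0987

2.0987


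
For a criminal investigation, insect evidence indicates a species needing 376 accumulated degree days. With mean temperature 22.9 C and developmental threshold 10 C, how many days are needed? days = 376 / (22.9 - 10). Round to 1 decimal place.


Insect development time:
Effective temperature = avg_temp - T_base = 22.9 - 10 = 12.9 C
Days = ADD / effective_temp = 376 / 12.9 = 29.1 days

29.1


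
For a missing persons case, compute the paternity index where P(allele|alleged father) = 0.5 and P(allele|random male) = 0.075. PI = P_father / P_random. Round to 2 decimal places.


Paternity Index calculation:
PI = P(allele|father) / P(allele|random)
PI = 0.5 / 0.075
PI = 6.67

6.67


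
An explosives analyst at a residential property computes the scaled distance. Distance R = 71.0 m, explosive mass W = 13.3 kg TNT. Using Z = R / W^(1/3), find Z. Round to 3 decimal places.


Scaled distance calculation:
W^(1/3) = 13.3^(1/3) = 2.369285
Z = R / W^(1/3) = 71.0 / 2.369285
Z = 29.967 m/kg^(1/3)

29.967


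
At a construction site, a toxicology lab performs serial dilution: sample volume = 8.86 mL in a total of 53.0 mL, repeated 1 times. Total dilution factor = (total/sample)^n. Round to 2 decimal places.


Dilution factor calculation:
Single dilution = V_total / V_sample = 53.0 / 8.86 ≈ 5.981941
Number of dilutions = 1
Total DF = (53.0 / 8.86)^1 (full precision, rounded at the end) = 5.98

5.98


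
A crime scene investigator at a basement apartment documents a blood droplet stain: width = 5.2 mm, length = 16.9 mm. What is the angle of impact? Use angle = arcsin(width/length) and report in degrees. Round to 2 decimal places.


Blood spatter impact angle calculation:
width / length = 5.2 / 16.9 = 0.307692
angle = arcsin(0.307692)
angle = 17.92 degrees

17.92


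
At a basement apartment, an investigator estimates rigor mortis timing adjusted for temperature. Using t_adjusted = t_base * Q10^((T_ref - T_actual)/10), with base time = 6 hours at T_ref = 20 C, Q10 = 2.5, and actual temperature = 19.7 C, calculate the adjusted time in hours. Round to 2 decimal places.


Rigor mortis time adjustment:
Exponent = (T_ref - T_actual) / 10 = (20 - 19.7) / 10 = 0.03
Q10 factor = 2.5^0.03 = 1.02787
t_adjusted = 6 * 1.02787 = 6.17 hours

6.17


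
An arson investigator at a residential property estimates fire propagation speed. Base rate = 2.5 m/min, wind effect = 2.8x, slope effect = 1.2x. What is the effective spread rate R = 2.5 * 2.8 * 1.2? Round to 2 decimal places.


Fire spread rate calculation:
R = R0 * wind_factor * slope_factor
= 2.5 * 2.8 * 1.2
= 7 * 1.2
= 8.40 m/min

8.40


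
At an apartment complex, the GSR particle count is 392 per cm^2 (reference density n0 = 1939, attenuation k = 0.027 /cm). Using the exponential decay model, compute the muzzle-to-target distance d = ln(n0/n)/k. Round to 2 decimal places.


GSR distance calculation:
n0/n = 1939 / 392 = 4.946429
ln(n0/n) = 1.598666
d = 1.598666 / 0.027 = 59.21 cm

59.21


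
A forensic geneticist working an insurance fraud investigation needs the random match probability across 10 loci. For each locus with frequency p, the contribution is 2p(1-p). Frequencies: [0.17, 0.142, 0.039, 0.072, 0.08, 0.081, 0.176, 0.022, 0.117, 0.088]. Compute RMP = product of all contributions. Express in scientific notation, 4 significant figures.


Computing RMP for 10 loci:
Locus 1: 2 * 0.17 * 0.83 = 0.2822
Locus 2: 2 * 0.142 * 0.858 = 0.243672
Locus 3: 2 * 0.039 * 0.961 = 0.074958
Locus 4: 2 * 0.072 * 0.928 = 0.133632
Locus 5: 2 * 0.08 * 0.92 = 0.1472
Locus 6: 2 * 0.081 * 0.919 = 0.148878
Locus 7: 2 * 0.176 * 0.824 = 0.290048
Locus 8: 2 * 0.022 * 0.978 = 0.043032
Locus 9: 2 * 0.117 * 0.883 = 0.206622
Locus 10: 2 * 0.088 * 0.912 = 0.160512
RMP = 6.248e-09

6.248e-09


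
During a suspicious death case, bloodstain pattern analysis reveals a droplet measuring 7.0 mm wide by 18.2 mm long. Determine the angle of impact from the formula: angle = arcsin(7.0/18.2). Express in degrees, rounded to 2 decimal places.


Blood spatter impact angle calculation:
width / length = 7.0 / 18.2 = 0.384615
angle = arcsin(0.384615)
angle = 22.62 degrees

22.62


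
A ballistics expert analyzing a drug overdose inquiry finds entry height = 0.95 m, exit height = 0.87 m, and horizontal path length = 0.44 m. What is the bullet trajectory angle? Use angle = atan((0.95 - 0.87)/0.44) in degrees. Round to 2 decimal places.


Bullet trajectory angle:
Height difference = 0.95 - 0.87 = 0.08 m
angle = atan(0.08 / 0.44)
angle = atan(0.181818)
angle = 10.30 degrees

10.30


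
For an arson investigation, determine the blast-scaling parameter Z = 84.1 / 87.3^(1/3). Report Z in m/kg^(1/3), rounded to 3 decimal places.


Scaled distance calculation:
W^(1/3) = 87.3^(1/3) = 4.436135
Z = R / W^(1/3) = 84.1 / 4.436135
Z = 18.958 m/kg^(1/3)

18.958


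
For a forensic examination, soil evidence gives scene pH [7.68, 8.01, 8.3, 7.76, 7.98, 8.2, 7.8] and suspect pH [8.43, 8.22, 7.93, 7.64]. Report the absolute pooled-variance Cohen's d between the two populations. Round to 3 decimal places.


Pooled-variance Cohen's d for soil pH comparison:
Scene mean = 55.73 / 7 = 7.961429
Suspect mean = 32.22 / 4 = 8.055
Scene sample variance s_s^2 = 0.053348
Suspect sample variance s_c^2 = 0.118567
Pooled variance = ((n_s-1)*s_s^2 + (n_c-1)*s_c^2) / (n_s + n_c - 2) = 0.075087
Pooled SD = sqrt(0.075087) = 0.27402
Mean difference = -0.093571
|d| = |-0.093571| / 0.27402 = 0.341

0.341


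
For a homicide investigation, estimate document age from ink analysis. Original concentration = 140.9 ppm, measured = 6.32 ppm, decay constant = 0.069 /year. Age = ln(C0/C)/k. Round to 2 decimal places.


Document age estimation:
C0/C = 140.9 / 6.32 = 22.294304
ln(C0/C) = 3.104331
t = 3.104331 / 0.069 = 44.99 years

44.99


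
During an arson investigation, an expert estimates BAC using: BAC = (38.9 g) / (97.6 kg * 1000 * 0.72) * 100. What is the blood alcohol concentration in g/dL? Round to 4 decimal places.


Applying the Widmark formula:
BAC = (dose_g / (body_wt * 1000 * r)) * 100
Denominator = 97.6 * 1000 * 0.72 = 70272
BAC = (38.9 / 70272) * 100
BAC = 0.0554 g/dL

0.0554


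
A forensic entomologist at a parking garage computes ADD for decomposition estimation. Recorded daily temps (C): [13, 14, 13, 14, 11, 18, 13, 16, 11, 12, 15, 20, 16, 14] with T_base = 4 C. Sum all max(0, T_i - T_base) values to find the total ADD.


Computing ADD day by day:
Day 1: max(0, 13 - 4) = 9
Day 2: max(0, 14 - 4) = 10
Day 3: max(0, 13 - 4) = 9
Day 4: max(0, 14 - 4) = 10
Day 5: max(0, 11 - 4) = 7
Day 6: max(0, 18 - 4) = 14
Day 7: max(0, 13 - 4) = 9
Day 8: max(0, 16 - 4) = 12
Day 9: max(0, 11 - 4) = 7
Day 10: max(0, 12 - 4) = 8
Day 11: max(0, 15 - 4) = 11
Day 12: max(0, 20 - 4) = 16
Day 13: max(0, 16 - 4) = 12
Day 14: max(0, 14 - 4) = 10
Total ADD = 144

144


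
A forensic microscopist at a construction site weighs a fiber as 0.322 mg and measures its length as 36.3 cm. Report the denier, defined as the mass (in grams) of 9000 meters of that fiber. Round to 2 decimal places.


Denier calculation:
Mass in grams = 0.322 mg / 1000 = 0.000322 g
Length in meters = 36.3 cm / 100 = 0.363 m
Linear density = mass / length = 0.000322 / 0.363 = 0.00088705 g/m
Denier = (g/m) * 9000 = 0.00088705 * 9000 = 7.98

7.98


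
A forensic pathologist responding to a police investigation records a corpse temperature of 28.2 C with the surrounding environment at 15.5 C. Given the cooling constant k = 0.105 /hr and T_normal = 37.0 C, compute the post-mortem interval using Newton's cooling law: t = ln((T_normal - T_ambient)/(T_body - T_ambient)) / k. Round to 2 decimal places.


Using Newton's law of cooling:
t = ln((T_normal - T_ambient) / (T_body - T_ambient)) / k
T_normal - T_ambient = 21.5
T_body - T_ambient = 12.7
Ratio = 1.692913
ln(ratio) = 0.526451
t = 0.526451 / 0.105 = 5.01 hours

5.01


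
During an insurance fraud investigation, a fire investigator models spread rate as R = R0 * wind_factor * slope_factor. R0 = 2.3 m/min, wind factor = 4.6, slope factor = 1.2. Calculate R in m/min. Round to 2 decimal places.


Fire spread rate calculation:
R = R0 * wind_factor * slope_factor
= 2.3 * 4.6 * 1.2
= 10.58 * 1.2
= 12.70 m/min

12.70


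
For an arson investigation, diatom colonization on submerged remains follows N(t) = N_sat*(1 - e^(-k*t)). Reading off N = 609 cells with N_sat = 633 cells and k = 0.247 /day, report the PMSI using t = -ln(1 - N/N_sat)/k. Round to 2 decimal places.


PMSI from diatom colonization curve:
N / N_sat = 609 / 633 = 0.962085
1 - N/N_sat = 0.037915
ln(1 - N/N_sat) = -3.272408
t = -ln(1 - N/N_sat) / k = -(-3.272408) / 0.247 = 13.25 days

13.25


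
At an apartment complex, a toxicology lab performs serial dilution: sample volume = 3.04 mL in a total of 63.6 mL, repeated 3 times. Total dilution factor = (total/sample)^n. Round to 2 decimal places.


Dilution factor calculation:
Single dilution = V_total / V_sample = 63.6 / 3.04 ≈ 20.921053
Number of dilutions = 3
Total DF = (63.6 / 3.04)^3 (full precision, rounded at the end) = 9156.94

9156.94


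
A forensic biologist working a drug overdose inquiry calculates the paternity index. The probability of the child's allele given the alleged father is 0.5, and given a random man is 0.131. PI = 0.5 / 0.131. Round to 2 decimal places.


Paternity Index calculation:
PI = P(allele|father) / P(allele|random)
PI = 0.5 / 0.131
PI = 3.82

3.82


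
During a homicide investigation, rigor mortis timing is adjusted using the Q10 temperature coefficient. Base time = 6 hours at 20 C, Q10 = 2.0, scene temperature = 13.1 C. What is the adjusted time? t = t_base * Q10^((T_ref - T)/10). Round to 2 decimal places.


Rigor mortis time adjustment:
Exponent = (T_ref - T_actual) / 10 = (20 - 13.1) / 10 = 0.69
Q10 factor = 2.0^0.69 = 1.61328
t_adjusted = 6 * 1.61328 = 9.68 hours

9.68


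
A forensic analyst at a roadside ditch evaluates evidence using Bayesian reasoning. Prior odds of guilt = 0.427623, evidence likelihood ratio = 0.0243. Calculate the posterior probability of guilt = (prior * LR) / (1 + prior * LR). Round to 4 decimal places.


Bayesian evidence evaluation:
Posterior odds = prior_odds * LR = 0.427623 * 0.0243 = 0.01039124
Posterior probability = posterior_odds / (1 + posterior_odds)
= 0.01039124 / (1 + 0.01039124)
= 0.01039124 / 1.01039124
= 0.0103

0.0103


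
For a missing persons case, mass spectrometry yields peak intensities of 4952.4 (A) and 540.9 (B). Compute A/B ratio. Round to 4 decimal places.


Spectral peak ratio:
Peak A = 4952.4 counts
Peak B = 540.9 counts
Ratio = 4952.4 / 540.9 = 9.1559

9.1559


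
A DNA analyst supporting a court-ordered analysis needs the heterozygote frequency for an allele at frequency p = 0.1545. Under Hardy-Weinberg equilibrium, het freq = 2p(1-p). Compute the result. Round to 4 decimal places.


Hardy-Weinberg heterozygote frequency:
q = 1 - p = 1 - 0.1545 = 0.8455
2pq = 2 * 0.1545 * 0.8455 = 0.2613

0.2613


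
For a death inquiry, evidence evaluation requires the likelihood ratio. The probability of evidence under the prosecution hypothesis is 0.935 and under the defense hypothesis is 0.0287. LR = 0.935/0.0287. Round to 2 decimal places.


Likelihood ratio calculation:
LR = P(E|Hp) / P(E|Hd)
LR = 0.935 / 0.0287
LR = 32.58

32.58


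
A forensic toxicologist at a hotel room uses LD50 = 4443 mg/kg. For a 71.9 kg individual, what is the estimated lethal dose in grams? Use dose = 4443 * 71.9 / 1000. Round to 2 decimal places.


Lethal dose calculation:
Lethal dose = LD50 * body_weight / 1000
= 4443 * 71.9 / 1000
= 319451.7 / 1000
= 319.45 g

319.45


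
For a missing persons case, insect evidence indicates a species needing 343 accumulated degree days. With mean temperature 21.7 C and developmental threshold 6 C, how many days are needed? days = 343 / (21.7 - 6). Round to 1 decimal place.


Insect development time:
Effective temperature = avg_temp - T_base = 21.7 - 6 = 15.7 C
Days = ADD / effective_temp = 343 / 15.7 = 21.8 days

21.8


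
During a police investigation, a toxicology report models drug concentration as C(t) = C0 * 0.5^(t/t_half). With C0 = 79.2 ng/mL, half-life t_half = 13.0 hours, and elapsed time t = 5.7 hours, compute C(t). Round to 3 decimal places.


Drug concentration decay:
Number of half-lives = t / t_half = 5.7 / 13.0 = 0.438462
Decay factor = 0.5^0.438462 = 0.73792086
C(t) = 79.2 * 0.73792086 = 58.443 ng/mL

58.443


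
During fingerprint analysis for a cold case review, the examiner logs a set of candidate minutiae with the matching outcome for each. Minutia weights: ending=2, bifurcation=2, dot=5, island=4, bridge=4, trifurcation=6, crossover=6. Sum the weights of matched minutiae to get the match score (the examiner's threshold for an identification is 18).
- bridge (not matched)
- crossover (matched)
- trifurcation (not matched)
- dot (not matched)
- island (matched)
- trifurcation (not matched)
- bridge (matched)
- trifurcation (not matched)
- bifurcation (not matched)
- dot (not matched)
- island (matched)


Weighted minutiae match score:
  bridge: not matched, +0
  crossover: matched, +6 (running total 6)
  trifurcation: not matched, +0
  dot: not matched, +0
  island: matched, +4 (running total 10)
  trifurcation: not matched, +0
  bridge: matched, +4 (running total 14)
  trifurcation: not matched, +0
  bifurcation: not matched, +0
  dot: not matched, +0
  island: matched, +4 (running total 18)
Total score = 18
Threshold = 18; verdict = identification

18


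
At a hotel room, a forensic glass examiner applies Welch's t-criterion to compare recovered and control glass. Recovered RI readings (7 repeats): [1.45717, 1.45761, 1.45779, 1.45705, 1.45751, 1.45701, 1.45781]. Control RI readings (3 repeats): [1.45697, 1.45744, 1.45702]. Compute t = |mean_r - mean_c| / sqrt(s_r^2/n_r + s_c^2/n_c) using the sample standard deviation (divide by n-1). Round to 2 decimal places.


Welch's t-criterion for glass RI comparison:
Recovered mean = sum / n_r = 10.20195 / 7 = 1.4574214
Control mean = sum / n_c = 4.37143 / 3 = 1.4571433
Recovered sample variance s_r^2 = 1.16781e-07
Control sample variance s_c^2 = 6.66333e-08
Welch SE (unpooled) = sqrt(s_r^2/n_r + s_c^2/n_c) = sqrt(1.6683e-08 + 2.22111e-08) = sqrt(3.88941e-08) = 0.000197216
|mean_r - mean_c| = 0.000278095
t = 0.000278095 / 0.000197216 = 1.41

1.41


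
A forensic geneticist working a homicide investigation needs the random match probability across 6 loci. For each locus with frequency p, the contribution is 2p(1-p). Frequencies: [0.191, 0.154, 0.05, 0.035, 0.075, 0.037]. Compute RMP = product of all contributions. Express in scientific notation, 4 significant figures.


Computing RMP for 6 loci:
Locus 1: 2 * 0.191 * 0.809 = 0.309038
Locus 2: 2 * 0.154 * 0.846 = 0.260568
Locus 3: 2 * 0.05 * 0.95 = 0.095
Locus 4: 2 * 0.035 * 0.965 = 0.06755
Locus 5: 2 * 0.075 * 0.925 = 0.13875
Locus 6: 2 * 0.037 * 0.963 = 0.071262
RMP = 5.109e-06

5.109e-06


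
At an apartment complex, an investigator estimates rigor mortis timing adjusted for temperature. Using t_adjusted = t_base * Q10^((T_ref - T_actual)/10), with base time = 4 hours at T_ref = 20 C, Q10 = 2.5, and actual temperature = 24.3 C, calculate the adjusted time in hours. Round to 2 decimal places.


Rigor mortis time adjustment:
Exponent = (T_ref - T_actual) / 10 = (20 - 24.3) / 10 = -0.43
Q10 factor = 2.5^-0.43 = 0.67435
t_adjusted = 4 * 0.67435 = 2.70 hours

2.70


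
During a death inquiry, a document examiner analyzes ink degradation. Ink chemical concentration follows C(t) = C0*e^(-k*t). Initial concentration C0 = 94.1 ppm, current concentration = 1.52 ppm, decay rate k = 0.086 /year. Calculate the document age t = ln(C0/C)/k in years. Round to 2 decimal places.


Document age estimation:
C0/C = 94.1 / 1.52 = 61.907895
ln(C0/C) = 4.125648
t = 4.125648 / 0.086 = 47.97 years

47.97


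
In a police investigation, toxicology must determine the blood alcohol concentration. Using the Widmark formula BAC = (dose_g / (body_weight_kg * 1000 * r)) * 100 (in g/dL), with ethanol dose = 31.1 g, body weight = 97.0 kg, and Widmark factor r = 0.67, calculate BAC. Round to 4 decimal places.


Applying the Widmark formula:
BAC = (dose_g / (body_wt * 1000 * r)) * 100
Denominator = 97.0 * 1000 * 0.67 = 64990
BAC = (31.1 / 64990) * 100
BAC = 0.0479 g/dL

0.0479


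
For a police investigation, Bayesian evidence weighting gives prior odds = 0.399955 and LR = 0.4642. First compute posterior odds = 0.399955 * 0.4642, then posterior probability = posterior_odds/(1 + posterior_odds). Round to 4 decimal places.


Bayesian evidence evaluation:
Posterior odds = prior_odds * LR = 0.399955 * 0.4642 = 0.1856591
Posterior probability = posterior_odds / (1 + posterior_odds)
= 0.1856591 / (1 + 0.1856591)
= 0.1856591 / 1.1856591
= 0.1566

0.1566


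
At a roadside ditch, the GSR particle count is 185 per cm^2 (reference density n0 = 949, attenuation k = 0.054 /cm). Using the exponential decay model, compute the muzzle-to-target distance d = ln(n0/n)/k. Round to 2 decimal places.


GSR distance calculation:
n0/n = 949 / 185 = 5.12973
ln(n0/n) = 1.635053
d = 1.635053 / 0.054 = 30.28 cm

30.28


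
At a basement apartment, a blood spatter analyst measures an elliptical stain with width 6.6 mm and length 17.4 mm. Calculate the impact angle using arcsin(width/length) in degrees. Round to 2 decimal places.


Blood spatter impact angle calculation:
width / length = 6.6 / 17.4 = 0.37931
angle = arcsin(0.37931)
angle = 22.29 degrees

22.29


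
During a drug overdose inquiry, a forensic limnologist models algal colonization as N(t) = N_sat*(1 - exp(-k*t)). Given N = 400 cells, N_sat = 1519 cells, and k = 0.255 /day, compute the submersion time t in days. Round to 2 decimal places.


PMSI from diatom colonization curve:
N / N_sat = 400 / 1519 = 0.263331
1 - N/N_sat = 0.736669
ln(1 - N/N_sat) = -0.305617
t = -ln(1 - N/N_sat) / k = -(-0.305617) / 0.255 = 1.20 days

1.20


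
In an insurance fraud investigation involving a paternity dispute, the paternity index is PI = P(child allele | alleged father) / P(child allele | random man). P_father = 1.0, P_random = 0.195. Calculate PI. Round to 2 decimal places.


Paternity Index calculation:
PI = P(allele|father) / P(allele|random)
PI = 1.0 / 0.195
PI = 5.13

5.13


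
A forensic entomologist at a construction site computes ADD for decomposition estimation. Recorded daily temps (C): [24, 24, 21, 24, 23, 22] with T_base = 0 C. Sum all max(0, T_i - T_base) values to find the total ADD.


Computing ADD day by day:
Day 1: max(0, 24 - 0) = 24
Day 2: max(0, 24 - 0) = 24
Day 3: max(0, 21 - 0) = 21
Day 4: max(0, 24 - 0) = 24
Day 5: max(0, 23 - 0) = 23
Day 6: max(0, 22 - 0) = 22
Total ADD = 138

138


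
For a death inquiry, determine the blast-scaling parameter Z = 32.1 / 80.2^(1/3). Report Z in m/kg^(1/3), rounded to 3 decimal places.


Scaled distance calculation:
W^(1/3) = 80.2^(1/3) = 4.312457
Z = R / W^(1/3) = 32.1 / 4.312457
Z = 7.444 m/kg^(1/3)

7.444


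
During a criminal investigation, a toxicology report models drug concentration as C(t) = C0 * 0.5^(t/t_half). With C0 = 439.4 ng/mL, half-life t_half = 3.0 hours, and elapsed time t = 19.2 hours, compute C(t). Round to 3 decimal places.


Drug concentration decay:
Number of half-lives = t / t_half = 19.2 / 3.0 = 6.4
Decay factor = 0.5^6.4 = 0.01184154
C(t) = 439.4 * 0.01184154 = 5.203 ng/mL

5.203


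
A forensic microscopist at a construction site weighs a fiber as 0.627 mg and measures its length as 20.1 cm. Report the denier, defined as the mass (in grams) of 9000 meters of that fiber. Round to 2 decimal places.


Denier calculation:
Mass in grams = 0.627 mg / 1000 = 0.000627 g
Length in meters = 20.1 cm / 100 = 0.201 m
Linear density = mass / length = 0.000627 / 0.201 = 0.0031194 g/m
Denier = (g/m) * 9000 = 0.0031194 * 9000 = 28.07

28.07


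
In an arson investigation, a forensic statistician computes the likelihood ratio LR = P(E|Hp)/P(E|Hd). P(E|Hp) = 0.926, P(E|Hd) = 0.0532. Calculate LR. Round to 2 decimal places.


Likelihood ratio calculation:
LR = P(E|Hp) / P(E|Hd)
LR = 0.926 / 0.0532
LR = 17.41

17.41


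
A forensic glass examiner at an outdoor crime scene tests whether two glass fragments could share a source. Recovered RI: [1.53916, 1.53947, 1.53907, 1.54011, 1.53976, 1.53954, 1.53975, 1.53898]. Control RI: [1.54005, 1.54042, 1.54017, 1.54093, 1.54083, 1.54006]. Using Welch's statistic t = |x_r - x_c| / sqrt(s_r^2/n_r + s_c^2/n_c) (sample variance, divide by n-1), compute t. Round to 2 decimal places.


Welch's t-criterion for glass RI comparison:
Recovered mean = sum / n_r = 12.31584 / 8 = 1.53948
Control mean = sum / n_c = 9.24246 / 6 = 1.54041
Recovered sample variance s_r^2 = 1.532e-07
Control sample variance s_c^2 = 1.5132e-07
Welch SE (unpooled) = sqrt(s_r^2/n_r + s_c^2/n_c) = sqrt(1.915e-08 + 2.522e-08) = sqrt(4.437e-08) = 0.000210642
|mean_r - mean_c| = 0.00093
t = 0.00093 / 0.000210642 = 4.42

4.42


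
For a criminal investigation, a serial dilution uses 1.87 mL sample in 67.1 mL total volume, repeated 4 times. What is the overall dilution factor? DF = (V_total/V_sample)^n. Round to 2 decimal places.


Dilution factor calculation:
Single dilution = V_total / V_sample = 67.1 / 1.87 ≈ 35.882353
Number of dilutions = 4
Total DF = (67.1 / 1.87)^4 (full precision, rounded at the end) = 1657767.63

1657767.63


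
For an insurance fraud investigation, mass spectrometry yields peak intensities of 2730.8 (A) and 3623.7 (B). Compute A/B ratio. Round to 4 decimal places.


Spectral peak ratio:
Peak A = 2730.8 counts
Peak B = 3623.7 counts
Ratio = 2730.8 / 3623.7 = 0.7536

0.7536


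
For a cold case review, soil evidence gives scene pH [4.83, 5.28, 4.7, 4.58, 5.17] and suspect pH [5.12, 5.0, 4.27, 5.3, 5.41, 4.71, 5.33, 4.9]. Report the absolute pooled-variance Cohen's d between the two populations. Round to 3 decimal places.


Pooled-variance Cohen's d for soil pH comparison:
Scene mean = 24.56 / 5 = 4.912
Suspect mean = 40.04 / 8 = 5.005
Scene sample variance s_s^2 = 0.09097
Suspect sample variance s_c^2 = 0.144029
Pooled variance = ((n_s-1)*s_s^2 + (n_c-1)*s_c^2) / (n_s + n_c - 2) = 0.124735
Pooled SD = sqrt(0.124735) = 0.353178
Mean difference = -0.093
|d| = |-0.093| / 0.353178 = 0.263

0.263


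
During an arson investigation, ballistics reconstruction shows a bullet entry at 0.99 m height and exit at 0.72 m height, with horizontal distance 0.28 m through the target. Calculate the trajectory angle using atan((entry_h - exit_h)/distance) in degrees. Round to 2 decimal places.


Bullet trajectory angle:
Height difference = 0.99 - 0.72 = 0.27 m
angle = atan(0.27 / 0.28)
angle = atan(0.964286)
angle = 43.96 degrees

43.96


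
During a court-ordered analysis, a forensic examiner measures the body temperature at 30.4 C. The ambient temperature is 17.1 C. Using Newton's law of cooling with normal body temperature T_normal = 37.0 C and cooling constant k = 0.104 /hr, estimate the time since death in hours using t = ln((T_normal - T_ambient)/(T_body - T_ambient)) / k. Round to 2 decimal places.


Using Newton's law of cooling:
t = ln((T_normal - T_ambient) / (T_body - T_ambient)) / k
T_normal - T_ambient = 19.9
T_body - T_ambient = 13.3
Ratio = 1.496241
ln(ratio) = 0.402956
t = 0.402956 / 0.104 = 3.87 hours

3.87


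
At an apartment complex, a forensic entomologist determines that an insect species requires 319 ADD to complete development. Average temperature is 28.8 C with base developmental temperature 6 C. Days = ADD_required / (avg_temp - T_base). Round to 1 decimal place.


Insect development time:
Effective temperature = avg_temp - T_base = 28.8 - 6 = 22.8 C
Days = ADD / effective_temp = 319 / 22.8 = 14.0 days

14.0


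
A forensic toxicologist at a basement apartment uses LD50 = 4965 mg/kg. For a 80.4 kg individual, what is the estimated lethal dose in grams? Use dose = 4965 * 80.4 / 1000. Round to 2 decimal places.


Lethal dose calculation:
Lethal dose = LD50 * body_weight / 1000
= 4965 * 80.4 / 1000
= 399186 / 1000
= 399.19 g

399.19


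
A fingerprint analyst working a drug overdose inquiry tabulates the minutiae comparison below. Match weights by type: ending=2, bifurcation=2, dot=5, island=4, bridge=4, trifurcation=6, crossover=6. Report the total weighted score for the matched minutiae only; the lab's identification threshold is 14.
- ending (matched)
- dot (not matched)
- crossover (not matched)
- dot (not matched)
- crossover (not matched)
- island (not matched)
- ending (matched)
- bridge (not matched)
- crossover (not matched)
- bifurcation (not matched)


Weighted minutiae match score:
  ending: matched, +2 (running total 2)
  dot: not matched, +0
  crossover: not matched, +0
  dot: not matched, +0
  crossover: not matched, +0
  island: not matched, +0
  ending: matched, +2 (running total 4)
  bridge: not matched, +0
  crossover: not matched, +0
  bifurcation: not matched, +0
Total score = 4
Threshold = 14; verdict = inconclusive

4


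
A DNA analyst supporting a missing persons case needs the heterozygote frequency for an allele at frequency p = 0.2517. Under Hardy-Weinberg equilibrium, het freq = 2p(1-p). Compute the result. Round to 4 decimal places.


Hardy-Weinberg heterozygote frequency:
q = 1 - p = 1 - 0.2517 = 0.7483
2pq = 2 * 0.2517 * 0.7483 = 0.3767

0.3767


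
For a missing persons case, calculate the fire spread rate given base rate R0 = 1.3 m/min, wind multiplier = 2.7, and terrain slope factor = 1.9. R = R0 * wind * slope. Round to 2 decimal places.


Fire spread rate calculation:
R = R0 * wind_factor * slope_factor
= 1.3 * 2.7 * 1.9
= 3.51 * 1.9
= 6.67 m/min

6.67


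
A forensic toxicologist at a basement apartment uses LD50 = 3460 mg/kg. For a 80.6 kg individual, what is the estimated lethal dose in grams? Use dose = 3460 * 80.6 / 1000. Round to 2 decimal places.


Lethal dose calculation:
Lethal dose = LD50 * body_weight / 1000
= 3460 * 80.6 / 1000
= 278876 / 1000
= 278.88 g

278.88


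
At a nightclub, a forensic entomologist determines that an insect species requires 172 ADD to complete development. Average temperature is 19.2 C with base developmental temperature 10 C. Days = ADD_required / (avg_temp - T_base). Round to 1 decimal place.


Insect development time:
Effective temperature = avg_temp - T_base = 19.2 - 10 = 9.2 C
Days = ADD / effective_temp = 172 / 9.2 = 18.7 days

18.7


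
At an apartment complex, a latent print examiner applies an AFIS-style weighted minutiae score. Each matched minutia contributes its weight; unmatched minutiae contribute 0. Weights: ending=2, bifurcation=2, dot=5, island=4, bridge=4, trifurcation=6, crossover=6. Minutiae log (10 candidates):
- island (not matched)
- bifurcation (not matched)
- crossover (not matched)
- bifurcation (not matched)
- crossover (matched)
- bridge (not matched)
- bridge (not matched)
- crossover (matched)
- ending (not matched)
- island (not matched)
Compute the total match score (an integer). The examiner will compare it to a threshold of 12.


Weighted minutiae match score:
  island: not matched, +0
  bifurcation: not matched, +0
  crossover: not matched, +0
  bifurcation: not matched, +0
  crossover: matched, +6 (running total 6)
  bridge: not matched, +0
  bridge: not matched, +0
  crossover: matched, +6 (running total 12)
  ending: not matched, +0
  island: not matched, +0
Total score = 12
Threshold = 12; verdict = identification

12


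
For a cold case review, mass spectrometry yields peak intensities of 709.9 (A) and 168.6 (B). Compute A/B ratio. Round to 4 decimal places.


Spectral peak ratio:
Peak A = 709.9 counts
Peak B = 168.6 counts
Ratio = 709.9 / 168.6 = 4.2106

4.2106


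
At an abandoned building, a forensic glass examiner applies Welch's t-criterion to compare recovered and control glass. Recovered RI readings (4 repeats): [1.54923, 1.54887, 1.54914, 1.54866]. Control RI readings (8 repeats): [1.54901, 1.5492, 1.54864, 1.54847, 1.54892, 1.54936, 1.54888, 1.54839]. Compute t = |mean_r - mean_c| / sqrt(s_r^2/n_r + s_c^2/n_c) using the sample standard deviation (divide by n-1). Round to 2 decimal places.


Welch's t-criterion for glass RI comparison:
Recovered mean = sum / n_r = 6.1959 / 4 = 1.548975
Control mean = sum / n_c = 12.39087 / 8 = 1.5488587
Recovered sample variance s_r^2 = 6.75e-08
Control sample variance s_c^2 = 1.16213e-07
Welch SE (unpooled) = sqrt(s_r^2/n_r + s_c^2/n_c) = sqrt(1.6875e-08 + 1.45266e-08) = sqrt(3.14016e-08) = 0.000177205
|mean_r - mean_c| = 0.00011625
t = 0.00011625 / 0.000177205 = 0.66

0.66


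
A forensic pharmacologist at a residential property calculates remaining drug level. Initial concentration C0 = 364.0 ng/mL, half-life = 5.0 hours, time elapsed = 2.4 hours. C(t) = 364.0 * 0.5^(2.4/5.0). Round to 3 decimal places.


Drug concentration decay:
Number of half-lives = t / t_half = 2.4 / 5.0 = 0.48
Decay factor = 0.5^0.48 = 0.71697762
C(t) = 364.0 * 0.71697762 = 260.980 ng/mL

260.980


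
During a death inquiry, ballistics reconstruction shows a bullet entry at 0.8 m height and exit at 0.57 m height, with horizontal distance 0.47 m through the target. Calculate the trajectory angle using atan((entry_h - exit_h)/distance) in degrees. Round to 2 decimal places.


Bullet trajectory angle:
Height difference = 0.8 - 0.57 = 0.23 m
angle = atan(0.23 / 0.47)
angle = atan(0.489362)
angle = 26.08 degrees

26.08


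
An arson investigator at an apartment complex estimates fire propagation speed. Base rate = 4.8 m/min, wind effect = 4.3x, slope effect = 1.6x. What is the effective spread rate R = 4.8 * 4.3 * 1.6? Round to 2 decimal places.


Fire spread rate calculation:
R = R0 * wind_factor * slope_factor
= 4.8 * 4.3 * 1.6
= 20.64 * 1.6
= 33.02 m/min

33.02


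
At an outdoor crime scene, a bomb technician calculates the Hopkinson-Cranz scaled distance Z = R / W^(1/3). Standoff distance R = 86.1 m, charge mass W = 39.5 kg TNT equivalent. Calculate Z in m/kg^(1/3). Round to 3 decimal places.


Scaled distance calculation:
W^(1/3) = 39.5^(1/3) = 3.405642
Z = R / W^(1/3) = 86.1 / 3.405642
Z = 25.282 m/kg^(1/3)

25.282


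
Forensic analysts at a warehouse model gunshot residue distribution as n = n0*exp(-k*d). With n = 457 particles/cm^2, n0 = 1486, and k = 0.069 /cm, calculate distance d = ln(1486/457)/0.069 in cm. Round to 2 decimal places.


GSR distance calculation:
n0/n = 1486 / 457 = 3.251641
ln(n0/n) = 1.17916
d = 1.17916 / 0.069 = 17.09 cm

17.09


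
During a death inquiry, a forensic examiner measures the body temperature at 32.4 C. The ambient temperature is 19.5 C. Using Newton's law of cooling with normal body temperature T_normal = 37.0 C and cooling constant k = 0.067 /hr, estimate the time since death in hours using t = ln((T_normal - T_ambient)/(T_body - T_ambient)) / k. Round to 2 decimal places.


Using Newton's law of cooling:
t = ln((T_normal - T_ambient) / (T_body - T_ambient)) / k
T_normal - T_ambient = 17.5
T_body - T_ambient = 12.9
Ratio = 1.356589
ln(ratio) = 0.304973
t = 0.304973 / 0.067 = 4.55 hours

4.55


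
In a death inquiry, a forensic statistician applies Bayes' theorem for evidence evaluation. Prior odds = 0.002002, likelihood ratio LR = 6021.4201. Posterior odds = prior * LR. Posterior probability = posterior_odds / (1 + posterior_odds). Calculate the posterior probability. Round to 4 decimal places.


Bayesian evidence evaluation:
Posterior odds = prior_odds * LR = 0.002002 * 6021.4201 = 12.05488
Posterior probability = posterior_odds / (1 + posterior_odds)
= 12.05488 / (1 + 12.05488)
= 12.05488 / 13.05488
= 0.9234

0.9234


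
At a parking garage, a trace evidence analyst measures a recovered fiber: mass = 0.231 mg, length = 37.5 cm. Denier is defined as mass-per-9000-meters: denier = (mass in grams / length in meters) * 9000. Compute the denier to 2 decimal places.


Denier calculation:
Mass in grams = 0.231 mg / 1000 = 0.000231 g
Length in meters = 37.5 cm / 100 = 0.375 m
Linear density = mass / length = 0.000231 / 0.375 = 0.000616 g/m
Denier = (g/m) * 9000 = 0.000616 * 9000 = 5.54

5.54


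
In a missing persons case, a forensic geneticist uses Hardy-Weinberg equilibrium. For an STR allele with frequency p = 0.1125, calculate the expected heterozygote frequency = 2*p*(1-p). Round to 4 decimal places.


Hardy-Weinberg heterozygote frequency:
q = 1 - p = 1 - 0.1125 = 0.8875
2pq = 2 * 0.1125 * 0.8875 = 0.1997

0.1997


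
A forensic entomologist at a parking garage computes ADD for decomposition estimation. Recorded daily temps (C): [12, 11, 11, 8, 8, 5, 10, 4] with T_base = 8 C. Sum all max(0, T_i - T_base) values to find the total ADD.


Computing ADD day by day:
Day 1: max(0, 12 - 8) = 4
Day 2: max(0, 11 - 8) = 3
Day 3: max(0, 11 - 8) = 3
Day 4: max(0, 8 - 8) = 0
Day 5: max(0, 8 - 8) = 0
Day 6: max(0, 5 - 8) = 0
Day 7: max(0, 10 - 8) = 2
Day 8: max(0, 4 - 8) = 0
Total ADD = 12

12
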